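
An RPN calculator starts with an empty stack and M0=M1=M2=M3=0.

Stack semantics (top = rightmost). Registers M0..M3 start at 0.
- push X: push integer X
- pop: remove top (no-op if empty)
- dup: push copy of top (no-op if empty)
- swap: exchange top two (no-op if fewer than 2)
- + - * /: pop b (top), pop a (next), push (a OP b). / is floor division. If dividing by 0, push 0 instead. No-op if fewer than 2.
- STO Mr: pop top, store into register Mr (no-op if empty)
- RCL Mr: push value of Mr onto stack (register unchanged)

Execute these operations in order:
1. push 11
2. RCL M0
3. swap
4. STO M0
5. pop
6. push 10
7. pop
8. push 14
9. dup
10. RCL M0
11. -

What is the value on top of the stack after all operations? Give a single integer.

After op 1 (push 11): stack=[11] mem=[0,0,0,0]
After op 2 (RCL M0): stack=[11,0] mem=[0,0,0,0]
After op 3 (swap): stack=[0,11] mem=[0,0,0,0]
After op 4 (STO M0): stack=[0] mem=[11,0,0,0]
After op 5 (pop): stack=[empty] mem=[11,0,0,0]
After op 6 (push 10): stack=[10] mem=[11,0,0,0]
After op 7 (pop): stack=[empty] mem=[11,0,0,0]
After op 8 (push 14): stack=[14] mem=[11,0,0,0]
After op 9 (dup): stack=[14,14] mem=[11,0,0,0]
After op 10 (RCL M0): stack=[14,14,11] mem=[11,0,0,0]
After op 11 (-): stack=[14,3] mem=[11,0,0,0]

Answer: 3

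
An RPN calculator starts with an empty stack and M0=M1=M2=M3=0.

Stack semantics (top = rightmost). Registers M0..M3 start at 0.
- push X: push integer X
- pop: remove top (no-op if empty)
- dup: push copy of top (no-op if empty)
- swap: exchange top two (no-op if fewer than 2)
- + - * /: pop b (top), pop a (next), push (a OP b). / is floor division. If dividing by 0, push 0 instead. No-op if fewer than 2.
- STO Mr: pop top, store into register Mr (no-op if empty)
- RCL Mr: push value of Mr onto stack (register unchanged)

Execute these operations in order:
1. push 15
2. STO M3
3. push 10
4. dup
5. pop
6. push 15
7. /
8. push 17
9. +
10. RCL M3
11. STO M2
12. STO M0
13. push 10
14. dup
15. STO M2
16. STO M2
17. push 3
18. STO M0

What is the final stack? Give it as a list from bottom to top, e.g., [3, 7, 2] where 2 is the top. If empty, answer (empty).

After op 1 (push 15): stack=[15] mem=[0,0,0,0]
After op 2 (STO M3): stack=[empty] mem=[0,0,0,15]
After op 3 (push 10): stack=[10] mem=[0,0,0,15]
After op 4 (dup): stack=[10,10] mem=[0,0,0,15]
After op 5 (pop): stack=[10] mem=[0,0,0,15]
After op 6 (push 15): stack=[10,15] mem=[0,0,0,15]
After op 7 (/): stack=[0] mem=[0,0,0,15]
After op 8 (push 17): stack=[0,17] mem=[0,0,0,15]
After op 9 (+): stack=[17] mem=[0,0,0,15]
After op 10 (RCL M3): stack=[17,15] mem=[0,0,0,15]
After op 11 (STO M2): stack=[17] mem=[0,0,15,15]
After op 12 (STO M0): stack=[empty] mem=[17,0,15,15]
After op 13 (push 10): stack=[10] mem=[17,0,15,15]
After op 14 (dup): stack=[10,10] mem=[17,0,15,15]
After op 15 (STO M2): stack=[10] mem=[17,0,10,15]
After op 16 (STO M2): stack=[empty] mem=[17,0,10,15]
After op 17 (push 3): stack=[3] mem=[17,0,10,15]
After op 18 (STO M0): stack=[empty] mem=[3,0,10,15]

Answer: (empty)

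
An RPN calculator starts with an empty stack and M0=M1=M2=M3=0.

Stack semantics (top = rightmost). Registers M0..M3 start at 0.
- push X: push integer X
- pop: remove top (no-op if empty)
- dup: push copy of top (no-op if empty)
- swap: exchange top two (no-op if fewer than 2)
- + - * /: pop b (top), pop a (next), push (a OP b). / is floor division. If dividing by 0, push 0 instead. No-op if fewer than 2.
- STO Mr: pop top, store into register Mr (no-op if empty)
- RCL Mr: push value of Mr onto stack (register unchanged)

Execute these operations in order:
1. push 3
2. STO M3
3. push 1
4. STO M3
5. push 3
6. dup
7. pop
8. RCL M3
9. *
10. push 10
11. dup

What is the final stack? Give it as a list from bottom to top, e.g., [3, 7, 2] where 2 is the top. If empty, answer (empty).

Answer: [3, 10, 10]

Derivation:
After op 1 (push 3): stack=[3] mem=[0,0,0,0]
After op 2 (STO M3): stack=[empty] mem=[0,0,0,3]
After op 3 (push 1): stack=[1] mem=[0,0,0,3]
After op 4 (STO M3): stack=[empty] mem=[0,0,0,1]
After op 5 (push 3): stack=[3] mem=[0,0,0,1]
After op 6 (dup): stack=[3,3] mem=[0,0,0,1]
After op 7 (pop): stack=[3] mem=[0,0,0,1]
After op 8 (RCL M3): stack=[3,1] mem=[0,0,0,1]
After op 9 (*): stack=[3] mem=[0,0,0,1]
After op 10 (push 10): stack=[3,10] mem=[0,0,0,1]
After op 11 (dup): stack=[3,10,10] mem=[0,0,0,1]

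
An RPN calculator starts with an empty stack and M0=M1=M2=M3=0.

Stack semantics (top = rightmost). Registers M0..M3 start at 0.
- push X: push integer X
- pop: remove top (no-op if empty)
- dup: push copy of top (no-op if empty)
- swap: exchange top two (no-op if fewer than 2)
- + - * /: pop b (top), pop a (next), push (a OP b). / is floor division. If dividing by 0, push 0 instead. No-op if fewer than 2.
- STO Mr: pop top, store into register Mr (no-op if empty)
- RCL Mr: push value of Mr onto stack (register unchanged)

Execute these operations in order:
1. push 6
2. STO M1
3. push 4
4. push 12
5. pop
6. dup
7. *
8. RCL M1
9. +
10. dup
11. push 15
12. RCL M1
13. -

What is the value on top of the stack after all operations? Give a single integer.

Answer: 9

Derivation:
After op 1 (push 6): stack=[6] mem=[0,0,0,0]
After op 2 (STO M1): stack=[empty] mem=[0,6,0,0]
After op 3 (push 4): stack=[4] mem=[0,6,0,0]
After op 4 (push 12): stack=[4,12] mem=[0,6,0,0]
After op 5 (pop): stack=[4] mem=[0,6,0,0]
After op 6 (dup): stack=[4,4] mem=[0,6,0,0]
After op 7 (*): stack=[16] mem=[0,6,0,0]
After op 8 (RCL M1): stack=[16,6] mem=[0,6,0,0]
After op 9 (+): stack=[22] mem=[0,6,0,0]
After op 10 (dup): stack=[22,22] mem=[0,6,0,0]
After op 11 (push 15): stack=[22,22,15] mem=[0,6,0,0]
After op 12 (RCL M1): stack=[22,22,15,6] mem=[0,6,0,0]
After op 13 (-): stack=[22,22,9] mem=[0,6,0,0]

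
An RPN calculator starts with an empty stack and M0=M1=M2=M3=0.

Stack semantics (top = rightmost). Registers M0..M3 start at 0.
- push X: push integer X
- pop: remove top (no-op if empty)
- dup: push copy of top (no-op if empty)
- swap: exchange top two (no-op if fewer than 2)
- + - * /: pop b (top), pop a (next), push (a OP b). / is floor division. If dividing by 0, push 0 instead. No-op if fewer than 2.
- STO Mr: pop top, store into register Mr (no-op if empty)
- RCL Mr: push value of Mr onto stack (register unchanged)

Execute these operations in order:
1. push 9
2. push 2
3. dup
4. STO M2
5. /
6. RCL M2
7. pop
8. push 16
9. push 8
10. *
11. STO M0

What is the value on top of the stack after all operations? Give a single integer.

After op 1 (push 9): stack=[9] mem=[0,0,0,0]
After op 2 (push 2): stack=[9,2] mem=[0,0,0,0]
After op 3 (dup): stack=[9,2,2] mem=[0,0,0,0]
After op 4 (STO M2): stack=[9,2] mem=[0,0,2,0]
After op 5 (/): stack=[4] mem=[0,0,2,0]
After op 6 (RCL M2): stack=[4,2] mem=[0,0,2,0]
After op 7 (pop): stack=[4] mem=[0,0,2,0]
After op 8 (push 16): stack=[4,16] mem=[0,0,2,0]
After op 9 (push 8): stack=[4,16,8] mem=[0,0,2,0]
After op 10 (*): stack=[4,128] mem=[0,0,2,0]
After op 11 (STO M0): stack=[4] mem=[128,0,2,0]

Answer: 4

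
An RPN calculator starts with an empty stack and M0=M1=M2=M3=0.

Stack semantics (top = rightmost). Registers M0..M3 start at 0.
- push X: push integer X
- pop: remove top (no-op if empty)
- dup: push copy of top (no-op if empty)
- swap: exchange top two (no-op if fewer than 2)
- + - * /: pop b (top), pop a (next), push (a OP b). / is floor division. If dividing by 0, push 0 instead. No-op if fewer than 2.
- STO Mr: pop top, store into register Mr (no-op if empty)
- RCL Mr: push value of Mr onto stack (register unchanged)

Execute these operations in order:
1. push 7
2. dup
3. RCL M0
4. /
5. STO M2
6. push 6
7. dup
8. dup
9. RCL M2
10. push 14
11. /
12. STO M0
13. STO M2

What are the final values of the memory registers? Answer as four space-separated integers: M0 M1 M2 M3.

After op 1 (push 7): stack=[7] mem=[0,0,0,0]
After op 2 (dup): stack=[7,7] mem=[0,0,0,0]
After op 3 (RCL M0): stack=[7,7,0] mem=[0,0,0,0]
After op 4 (/): stack=[7,0] mem=[0,0,0,0]
After op 5 (STO M2): stack=[7] mem=[0,0,0,0]
After op 6 (push 6): stack=[7,6] mem=[0,0,0,0]
After op 7 (dup): stack=[7,6,6] mem=[0,0,0,0]
After op 8 (dup): stack=[7,6,6,6] mem=[0,0,0,0]
After op 9 (RCL M2): stack=[7,6,6,6,0] mem=[0,0,0,0]
After op 10 (push 14): stack=[7,6,6,6,0,14] mem=[0,0,0,0]
After op 11 (/): stack=[7,6,6,6,0] mem=[0,0,0,0]
After op 12 (STO M0): stack=[7,6,6,6] mem=[0,0,0,0]
After op 13 (STO M2): stack=[7,6,6] mem=[0,0,6,0]

Answer: 0 0 6 0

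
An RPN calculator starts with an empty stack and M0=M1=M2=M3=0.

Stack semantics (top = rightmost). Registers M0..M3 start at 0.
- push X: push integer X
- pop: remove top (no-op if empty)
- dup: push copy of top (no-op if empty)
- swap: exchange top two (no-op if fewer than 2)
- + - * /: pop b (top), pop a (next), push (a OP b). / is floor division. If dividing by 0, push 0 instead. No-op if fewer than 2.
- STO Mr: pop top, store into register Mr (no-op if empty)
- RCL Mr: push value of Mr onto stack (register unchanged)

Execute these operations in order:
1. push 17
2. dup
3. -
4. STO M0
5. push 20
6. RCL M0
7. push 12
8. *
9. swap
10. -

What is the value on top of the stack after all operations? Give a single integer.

Answer: -20

Derivation:
After op 1 (push 17): stack=[17] mem=[0,0,0,0]
After op 2 (dup): stack=[17,17] mem=[0,0,0,0]
After op 3 (-): stack=[0] mem=[0,0,0,0]
After op 4 (STO M0): stack=[empty] mem=[0,0,0,0]
After op 5 (push 20): stack=[20] mem=[0,0,0,0]
After op 6 (RCL M0): stack=[20,0] mem=[0,0,0,0]
After op 7 (push 12): stack=[20,0,12] mem=[0,0,0,0]
After op 8 (*): stack=[20,0] mem=[0,0,0,0]
After op 9 (swap): stack=[0,20] mem=[0,0,0,0]
After op 10 (-): stack=[-20] mem=[0,0,0,0]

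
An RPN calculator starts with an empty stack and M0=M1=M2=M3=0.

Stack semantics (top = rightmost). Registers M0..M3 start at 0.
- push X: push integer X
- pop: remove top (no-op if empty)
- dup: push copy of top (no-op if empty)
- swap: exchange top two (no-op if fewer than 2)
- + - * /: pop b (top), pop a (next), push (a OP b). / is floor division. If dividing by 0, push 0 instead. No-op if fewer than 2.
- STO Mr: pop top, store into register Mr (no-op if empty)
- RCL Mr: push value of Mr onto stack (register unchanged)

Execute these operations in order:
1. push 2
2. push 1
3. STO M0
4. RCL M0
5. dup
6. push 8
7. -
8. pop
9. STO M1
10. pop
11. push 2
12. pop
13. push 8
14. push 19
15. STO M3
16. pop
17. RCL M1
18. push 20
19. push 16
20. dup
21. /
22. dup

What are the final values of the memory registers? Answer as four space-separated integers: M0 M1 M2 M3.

Answer: 1 1 0 19

Derivation:
After op 1 (push 2): stack=[2] mem=[0,0,0,0]
After op 2 (push 1): stack=[2,1] mem=[0,0,0,0]
After op 3 (STO M0): stack=[2] mem=[1,0,0,0]
After op 4 (RCL M0): stack=[2,1] mem=[1,0,0,0]
After op 5 (dup): stack=[2,1,1] mem=[1,0,0,0]
After op 6 (push 8): stack=[2,1,1,8] mem=[1,0,0,0]
After op 7 (-): stack=[2,1,-7] mem=[1,0,0,0]
After op 8 (pop): stack=[2,1] mem=[1,0,0,0]
After op 9 (STO M1): stack=[2] mem=[1,1,0,0]
After op 10 (pop): stack=[empty] mem=[1,1,0,0]
After op 11 (push 2): stack=[2] mem=[1,1,0,0]
After op 12 (pop): stack=[empty] mem=[1,1,0,0]
After op 13 (push 8): stack=[8] mem=[1,1,0,0]
After op 14 (push 19): stack=[8,19] mem=[1,1,0,0]
After op 15 (STO M3): stack=[8] mem=[1,1,0,19]
After op 16 (pop): stack=[empty] mem=[1,1,0,19]
After op 17 (RCL M1): stack=[1] mem=[1,1,0,19]
After op 18 (push 20): stack=[1,20] mem=[1,1,0,19]
After op 19 (push 16): stack=[1,20,16] mem=[1,1,0,19]
After op 20 (dup): stack=[1,20,16,16] mem=[1,1,0,19]
After op 21 (/): stack=[1,20,1] mem=[1,1,0,19]
After op 22 (dup): stack=[1,20,1,1] mem=[1,1,0,19]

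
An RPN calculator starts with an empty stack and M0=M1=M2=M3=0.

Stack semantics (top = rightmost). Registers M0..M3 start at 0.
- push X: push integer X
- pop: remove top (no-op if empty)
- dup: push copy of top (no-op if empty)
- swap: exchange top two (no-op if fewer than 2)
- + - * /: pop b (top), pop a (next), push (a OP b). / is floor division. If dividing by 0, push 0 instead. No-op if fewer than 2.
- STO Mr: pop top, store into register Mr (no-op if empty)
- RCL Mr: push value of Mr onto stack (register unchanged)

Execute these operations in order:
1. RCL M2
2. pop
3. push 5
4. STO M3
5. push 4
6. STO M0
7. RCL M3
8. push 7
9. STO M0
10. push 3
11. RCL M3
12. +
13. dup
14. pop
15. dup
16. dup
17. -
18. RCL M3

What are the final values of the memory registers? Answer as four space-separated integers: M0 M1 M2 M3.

Answer: 7 0 0 5

Derivation:
After op 1 (RCL M2): stack=[0] mem=[0,0,0,0]
After op 2 (pop): stack=[empty] mem=[0,0,0,0]
After op 3 (push 5): stack=[5] mem=[0,0,0,0]
After op 4 (STO M3): stack=[empty] mem=[0,0,0,5]
After op 5 (push 4): stack=[4] mem=[0,0,0,5]
After op 6 (STO M0): stack=[empty] mem=[4,0,0,5]
After op 7 (RCL M3): stack=[5] mem=[4,0,0,5]
After op 8 (push 7): stack=[5,7] mem=[4,0,0,5]
After op 9 (STO M0): stack=[5] mem=[7,0,0,5]
After op 10 (push 3): stack=[5,3] mem=[7,0,0,5]
After op 11 (RCL M3): stack=[5,3,5] mem=[7,0,0,5]
After op 12 (+): stack=[5,8] mem=[7,0,0,5]
After op 13 (dup): stack=[5,8,8] mem=[7,0,0,5]
After op 14 (pop): stack=[5,8] mem=[7,0,0,5]
After op 15 (dup): stack=[5,8,8] mem=[7,0,0,5]
After op 16 (dup): stack=[5,8,8,8] mem=[7,0,0,5]
After op 17 (-): stack=[5,8,0] mem=[7,0,0,5]
After op 18 (RCL M3): stack=[5,8,0,5] mem=[7,0,0,5]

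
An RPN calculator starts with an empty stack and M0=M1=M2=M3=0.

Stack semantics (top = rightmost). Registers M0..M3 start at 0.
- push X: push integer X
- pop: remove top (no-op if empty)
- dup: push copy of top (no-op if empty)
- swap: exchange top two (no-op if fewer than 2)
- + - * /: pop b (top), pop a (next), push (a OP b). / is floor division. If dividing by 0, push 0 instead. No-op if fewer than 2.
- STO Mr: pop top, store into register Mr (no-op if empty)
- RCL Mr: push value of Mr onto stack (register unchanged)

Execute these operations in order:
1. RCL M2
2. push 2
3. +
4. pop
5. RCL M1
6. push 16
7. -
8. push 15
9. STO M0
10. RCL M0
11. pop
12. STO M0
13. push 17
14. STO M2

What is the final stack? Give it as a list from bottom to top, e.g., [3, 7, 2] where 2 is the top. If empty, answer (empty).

After op 1 (RCL M2): stack=[0] mem=[0,0,0,0]
After op 2 (push 2): stack=[0,2] mem=[0,0,0,0]
After op 3 (+): stack=[2] mem=[0,0,0,0]
After op 4 (pop): stack=[empty] mem=[0,0,0,0]
After op 5 (RCL M1): stack=[0] mem=[0,0,0,0]
After op 6 (push 16): stack=[0,16] mem=[0,0,0,0]
After op 7 (-): stack=[-16] mem=[0,0,0,0]
After op 8 (push 15): stack=[-16,15] mem=[0,0,0,0]
After op 9 (STO M0): stack=[-16] mem=[15,0,0,0]
After op 10 (RCL M0): stack=[-16,15] mem=[15,0,0,0]
After op 11 (pop): stack=[-16] mem=[15,0,0,0]
After op 12 (STO M0): stack=[empty] mem=[-16,0,0,0]
After op 13 (push 17): stack=[17] mem=[-16,0,0,0]
After op 14 (STO M2): stack=[empty] mem=[-16,0,17,0]

Answer: (empty)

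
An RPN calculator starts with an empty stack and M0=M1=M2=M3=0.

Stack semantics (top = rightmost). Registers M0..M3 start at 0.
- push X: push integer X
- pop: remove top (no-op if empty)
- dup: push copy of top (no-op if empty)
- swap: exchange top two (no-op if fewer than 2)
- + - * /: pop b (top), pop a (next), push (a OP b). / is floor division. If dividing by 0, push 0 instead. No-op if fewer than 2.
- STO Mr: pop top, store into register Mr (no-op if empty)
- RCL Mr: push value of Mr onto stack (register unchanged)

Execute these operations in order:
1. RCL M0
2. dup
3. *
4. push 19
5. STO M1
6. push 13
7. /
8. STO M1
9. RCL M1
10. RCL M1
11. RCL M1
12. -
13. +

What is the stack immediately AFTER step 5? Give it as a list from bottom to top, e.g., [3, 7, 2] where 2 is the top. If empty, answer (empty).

After op 1 (RCL M0): stack=[0] mem=[0,0,0,0]
After op 2 (dup): stack=[0,0] mem=[0,0,0,0]
After op 3 (*): stack=[0] mem=[0,0,0,0]
After op 4 (push 19): stack=[0,19] mem=[0,0,0,0]
After op 5 (STO M1): stack=[0] mem=[0,19,0,0]

[0]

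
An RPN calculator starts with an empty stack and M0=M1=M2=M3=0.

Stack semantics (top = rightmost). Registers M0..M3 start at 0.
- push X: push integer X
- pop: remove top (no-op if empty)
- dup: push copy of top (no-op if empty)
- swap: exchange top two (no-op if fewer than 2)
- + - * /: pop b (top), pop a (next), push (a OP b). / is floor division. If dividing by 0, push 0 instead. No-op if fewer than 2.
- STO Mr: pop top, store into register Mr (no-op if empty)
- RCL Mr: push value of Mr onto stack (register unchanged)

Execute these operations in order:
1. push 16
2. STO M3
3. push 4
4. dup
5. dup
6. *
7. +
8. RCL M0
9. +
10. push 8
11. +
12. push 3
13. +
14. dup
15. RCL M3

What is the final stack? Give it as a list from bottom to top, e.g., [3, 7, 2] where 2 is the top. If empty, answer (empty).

After op 1 (push 16): stack=[16] mem=[0,0,0,0]
After op 2 (STO M3): stack=[empty] mem=[0,0,0,16]
After op 3 (push 4): stack=[4] mem=[0,0,0,16]
After op 4 (dup): stack=[4,4] mem=[0,0,0,16]
After op 5 (dup): stack=[4,4,4] mem=[0,0,0,16]
After op 6 (*): stack=[4,16] mem=[0,0,0,16]
After op 7 (+): stack=[20] mem=[0,0,0,16]
After op 8 (RCL M0): stack=[20,0] mem=[0,0,0,16]
After op 9 (+): stack=[20] mem=[0,0,0,16]
After op 10 (push 8): stack=[20,8] mem=[0,0,0,16]
After op 11 (+): stack=[28] mem=[0,0,0,16]
After op 12 (push 3): stack=[28,3] mem=[0,0,0,16]
After op 13 (+): stack=[31] mem=[0,0,0,16]
After op 14 (dup): stack=[31,31] mem=[0,0,0,16]
After op 15 (RCL M3): stack=[31,31,16] mem=[0,0,0,16]

Answer: [31, 31, 16]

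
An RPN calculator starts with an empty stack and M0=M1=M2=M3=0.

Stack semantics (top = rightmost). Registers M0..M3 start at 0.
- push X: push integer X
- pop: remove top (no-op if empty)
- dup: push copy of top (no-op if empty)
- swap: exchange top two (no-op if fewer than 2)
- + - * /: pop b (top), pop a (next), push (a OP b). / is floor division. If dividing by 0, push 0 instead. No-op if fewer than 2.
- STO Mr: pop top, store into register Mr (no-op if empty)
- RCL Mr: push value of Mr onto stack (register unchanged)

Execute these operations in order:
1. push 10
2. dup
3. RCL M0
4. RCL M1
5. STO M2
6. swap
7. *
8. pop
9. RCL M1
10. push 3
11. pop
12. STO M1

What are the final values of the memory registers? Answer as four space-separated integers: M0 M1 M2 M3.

Answer: 0 0 0 0

Derivation:
After op 1 (push 10): stack=[10] mem=[0,0,0,0]
After op 2 (dup): stack=[10,10] mem=[0,0,0,0]
After op 3 (RCL M0): stack=[10,10,0] mem=[0,0,0,0]
After op 4 (RCL M1): stack=[10,10,0,0] mem=[0,0,0,0]
After op 5 (STO M2): stack=[10,10,0] mem=[0,0,0,0]
After op 6 (swap): stack=[10,0,10] mem=[0,0,0,0]
After op 7 (*): stack=[10,0] mem=[0,0,0,0]
After op 8 (pop): stack=[10] mem=[0,0,0,0]
After op 9 (RCL M1): stack=[10,0] mem=[0,0,0,0]
After op 10 (push 3): stack=[10,0,3] mem=[0,0,0,0]
After op 11 (pop): stack=[10,0] mem=[0,0,0,0]
After op 12 (STO M1): stack=[10] mem=[0,0,0,0]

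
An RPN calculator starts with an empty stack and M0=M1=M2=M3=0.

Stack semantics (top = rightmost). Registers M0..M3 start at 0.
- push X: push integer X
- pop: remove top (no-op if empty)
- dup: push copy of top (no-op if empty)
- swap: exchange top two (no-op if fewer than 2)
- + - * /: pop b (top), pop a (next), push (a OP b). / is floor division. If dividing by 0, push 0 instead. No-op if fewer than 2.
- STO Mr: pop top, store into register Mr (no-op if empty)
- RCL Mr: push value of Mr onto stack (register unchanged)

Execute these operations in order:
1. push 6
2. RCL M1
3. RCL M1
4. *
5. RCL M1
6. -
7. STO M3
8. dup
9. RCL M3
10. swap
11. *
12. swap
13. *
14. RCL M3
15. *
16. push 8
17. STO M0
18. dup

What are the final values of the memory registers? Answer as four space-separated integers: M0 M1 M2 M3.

Answer: 8 0 0 0

Derivation:
After op 1 (push 6): stack=[6] mem=[0,0,0,0]
After op 2 (RCL M1): stack=[6,0] mem=[0,0,0,0]
After op 3 (RCL M1): stack=[6,0,0] mem=[0,0,0,0]
After op 4 (*): stack=[6,0] mem=[0,0,0,0]
After op 5 (RCL M1): stack=[6,0,0] mem=[0,0,0,0]
After op 6 (-): stack=[6,0] mem=[0,0,0,0]
After op 7 (STO M3): stack=[6] mem=[0,0,0,0]
After op 8 (dup): stack=[6,6] mem=[0,0,0,0]
After op 9 (RCL M3): stack=[6,6,0] mem=[0,0,0,0]
After op 10 (swap): stack=[6,0,6] mem=[0,0,0,0]
After op 11 (*): stack=[6,0] mem=[0,0,0,0]
After op 12 (swap): stack=[0,6] mem=[0,0,0,0]
After op 13 (*): stack=[0] mem=[0,0,0,0]
After op 14 (RCL M3): stack=[0,0] mem=[0,0,0,0]
After op 15 (*): stack=[0] mem=[0,0,0,0]
After op 16 (push 8): stack=[0,8] mem=[0,0,0,0]
After op 17 (STO M0): stack=[0] mem=[8,0,0,0]
After op 18 (dup): stack=[0,0] mem=[8,0,0,0]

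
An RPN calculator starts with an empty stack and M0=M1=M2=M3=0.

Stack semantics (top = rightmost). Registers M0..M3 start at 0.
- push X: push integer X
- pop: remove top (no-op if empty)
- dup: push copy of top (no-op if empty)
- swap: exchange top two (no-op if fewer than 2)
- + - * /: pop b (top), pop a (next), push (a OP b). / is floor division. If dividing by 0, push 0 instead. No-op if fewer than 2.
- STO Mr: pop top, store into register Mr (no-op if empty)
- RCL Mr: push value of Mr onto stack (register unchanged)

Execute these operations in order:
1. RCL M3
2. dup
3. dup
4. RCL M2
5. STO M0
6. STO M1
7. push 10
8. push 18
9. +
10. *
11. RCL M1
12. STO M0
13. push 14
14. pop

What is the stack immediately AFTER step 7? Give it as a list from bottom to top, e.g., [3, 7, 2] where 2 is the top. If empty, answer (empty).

After op 1 (RCL M3): stack=[0] mem=[0,0,0,0]
After op 2 (dup): stack=[0,0] mem=[0,0,0,0]
After op 3 (dup): stack=[0,0,0] mem=[0,0,0,0]
After op 4 (RCL M2): stack=[0,0,0,0] mem=[0,0,0,0]
After op 5 (STO M0): stack=[0,0,0] mem=[0,0,0,0]
After op 6 (STO M1): stack=[0,0] mem=[0,0,0,0]
After op 7 (push 10): stack=[0,0,10] mem=[0,0,0,0]

[0, 0, 10]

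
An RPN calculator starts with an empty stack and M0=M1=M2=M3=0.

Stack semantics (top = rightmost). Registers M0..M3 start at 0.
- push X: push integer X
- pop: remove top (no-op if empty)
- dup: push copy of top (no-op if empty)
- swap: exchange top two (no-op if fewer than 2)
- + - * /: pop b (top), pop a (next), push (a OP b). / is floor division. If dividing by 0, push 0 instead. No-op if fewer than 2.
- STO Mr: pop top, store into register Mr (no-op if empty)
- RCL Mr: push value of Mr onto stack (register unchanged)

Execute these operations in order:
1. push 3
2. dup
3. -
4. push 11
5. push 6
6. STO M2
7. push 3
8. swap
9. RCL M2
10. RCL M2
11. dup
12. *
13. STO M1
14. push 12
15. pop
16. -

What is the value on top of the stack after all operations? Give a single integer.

After op 1 (push 3): stack=[3] mem=[0,0,0,0]
After op 2 (dup): stack=[3,3] mem=[0,0,0,0]
After op 3 (-): stack=[0] mem=[0,0,0,0]
After op 4 (push 11): stack=[0,11] mem=[0,0,0,0]
After op 5 (push 6): stack=[0,11,6] mem=[0,0,0,0]
After op 6 (STO M2): stack=[0,11] mem=[0,0,6,0]
After op 7 (push 3): stack=[0,11,3] mem=[0,0,6,0]
After op 8 (swap): stack=[0,3,11] mem=[0,0,6,0]
After op 9 (RCL M2): stack=[0,3,11,6] mem=[0,0,6,0]
After op 10 (RCL M2): stack=[0,3,11,6,6] mem=[0,0,6,0]
After op 11 (dup): stack=[0,3,11,6,6,6] mem=[0,0,6,0]
After op 12 (*): stack=[0,3,11,6,36] mem=[0,0,6,0]
After op 13 (STO M1): stack=[0,3,11,6] mem=[0,36,6,0]
After op 14 (push 12): stack=[0,3,11,6,12] mem=[0,36,6,0]
After op 15 (pop): stack=[0,3,11,6] mem=[0,36,6,0]
After op 16 (-): stack=[0,3,5] mem=[0,36,6,0]

Answer: 5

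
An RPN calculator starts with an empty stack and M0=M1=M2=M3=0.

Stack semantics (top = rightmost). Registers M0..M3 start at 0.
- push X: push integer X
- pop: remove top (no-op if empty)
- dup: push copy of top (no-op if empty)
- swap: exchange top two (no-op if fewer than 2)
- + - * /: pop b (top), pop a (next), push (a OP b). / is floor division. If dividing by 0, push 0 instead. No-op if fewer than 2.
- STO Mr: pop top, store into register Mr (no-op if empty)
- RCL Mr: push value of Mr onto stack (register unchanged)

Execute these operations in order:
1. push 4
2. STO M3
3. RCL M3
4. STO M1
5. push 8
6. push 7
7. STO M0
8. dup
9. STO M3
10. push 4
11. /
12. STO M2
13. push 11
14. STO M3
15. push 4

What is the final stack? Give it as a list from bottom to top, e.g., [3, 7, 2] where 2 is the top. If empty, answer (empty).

Answer: [4]

Derivation:
After op 1 (push 4): stack=[4] mem=[0,0,0,0]
After op 2 (STO M3): stack=[empty] mem=[0,0,0,4]
After op 3 (RCL M3): stack=[4] mem=[0,0,0,4]
After op 4 (STO M1): stack=[empty] mem=[0,4,0,4]
After op 5 (push 8): stack=[8] mem=[0,4,0,4]
After op 6 (push 7): stack=[8,7] mem=[0,4,0,4]
After op 7 (STO M0): stack=[8] mem=[7,4,0,4]
After op 8 (dup): stack=[8,8] mem=[7,4,0,4]
After op 9 (STO M3): stack=[8] mem=[7,4,0,8]
After op 10 (push 4): stack=[8,4] mem=[7,4,0,8]
After op 11 (/): stack=[2] mem=[7,4,0,8]
After op 12 (STO M2): stack=[empty] mem=[7,4,2,8]
After op 13 (push 11): stack=[11] mem=[7,4,2,8]
After op 14 (STO M3): stack=[empty] mem=[7,4,2,11]
After op 15 (push 4): stack=[4] mem=[7,4,2,11]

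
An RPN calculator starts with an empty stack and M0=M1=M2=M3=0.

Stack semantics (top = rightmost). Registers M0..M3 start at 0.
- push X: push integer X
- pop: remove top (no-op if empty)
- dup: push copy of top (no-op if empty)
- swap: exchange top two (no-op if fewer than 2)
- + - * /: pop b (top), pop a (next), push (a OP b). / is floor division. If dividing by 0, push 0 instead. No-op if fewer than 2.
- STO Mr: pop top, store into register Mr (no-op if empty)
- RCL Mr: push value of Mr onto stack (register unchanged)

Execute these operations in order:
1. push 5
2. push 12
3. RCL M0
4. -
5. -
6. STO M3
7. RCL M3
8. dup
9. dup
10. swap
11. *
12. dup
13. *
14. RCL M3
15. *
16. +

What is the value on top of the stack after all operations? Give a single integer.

Answer: -16814

Derivation:
After op 1 (push 5): stack=[5] mem=[0,0,0,0]
After op 2 (push 12): stack=[5,12] mem=[0,0,0,0]
After op 3 (RCL M0): stack=[5,12,0] mem=[0,0,0,0]
After op 4 (-): stack=[5,12] mem=[0,0,0,0]
After op 5 (-): stack=[-7] mem=[0,0,0,0]
After op 6 (STO M3): stack=[empty] mem=[0,0,0,-7]
After op 7 (RCL M3): stack=[-7] mem=[0,0,0,-7]
After op 8 (dup): stack=[-7,-7] mem=[0,0,0,-7]
After op 9 (dup): stack=[-7,-7,-7] mem=[0,0,0,-7]
After op 10 (swap): stack=[-7,-7,-7] mem=[0,0,0,-7]
After op 11 (*): stack=[-7,49] mem=[0,0,0,-7]
After op 12 (dup): stack=[-7,49,49] mem=[0,0,0,-7]
After op 13 (*): stack=[-7,2401] mem=[0,0,0,-7]
After op 14 (RCL M3): stack=[-7,2401,-7] mem=[0,0,0,-7]
After op 15 (*): stack=[-7,-16807] mem=[0,0,0,-7]
After op 16 (+): stack=[-16814] mem=[0,0,0,-7]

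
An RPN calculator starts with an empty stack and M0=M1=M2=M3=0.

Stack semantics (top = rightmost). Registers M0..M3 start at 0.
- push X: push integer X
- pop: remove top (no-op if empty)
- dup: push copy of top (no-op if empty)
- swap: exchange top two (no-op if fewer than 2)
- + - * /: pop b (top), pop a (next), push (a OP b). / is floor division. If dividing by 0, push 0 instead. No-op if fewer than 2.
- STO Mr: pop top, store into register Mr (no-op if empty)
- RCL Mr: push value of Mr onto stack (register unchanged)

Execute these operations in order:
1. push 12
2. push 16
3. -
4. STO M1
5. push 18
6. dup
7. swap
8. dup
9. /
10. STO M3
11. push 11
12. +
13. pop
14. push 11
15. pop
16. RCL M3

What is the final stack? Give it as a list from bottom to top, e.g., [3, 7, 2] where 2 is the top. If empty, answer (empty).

After op 1 (push 12): stack=[12] mem=[0,0,0,0]
After op 2 (push 16): stack=[12,16] mem=[0,0,0,0]
After op 3 (-): stack=[-4] mem=[0,0,0,0]
After op 4 (STO M1): stack=[empty] mem=[0,-4,0,0]
After op 5 (push 18): stack=[18] mem=[0,-4,0,0]
After op 6 (dup): stack=[18,18] mem=[0,-4,0,0]
After op 7 (swap): stack=[18,18] mem=[0,-4,0,0]
After op 8 (dup): stack=[18,18,18] mem=[0,-4,0,0]
After op 9 (/): stack=[18,1] mem=[0,-4,0,0]
After op 10 (STO M3): stack=[18] mem=[0,-4,0,1]
After op 11 (push 11): stack=[18,11] mem=[0,-4,0,1]
After op 12 (+): stack=[29] mem=[0,-4,0,1]
After op 13 (pop): stack=[empty] mem=[0,-4,0,1]
After op 14 (push 11): stack=[11] mem=[0,-4,0,1]
After op 15 (pop): stack=[empty] mem=[0,-4,0,1]
After op 16 (RCL M3): stack=[1] mem=[0,-4,0,1]

Answer: [1]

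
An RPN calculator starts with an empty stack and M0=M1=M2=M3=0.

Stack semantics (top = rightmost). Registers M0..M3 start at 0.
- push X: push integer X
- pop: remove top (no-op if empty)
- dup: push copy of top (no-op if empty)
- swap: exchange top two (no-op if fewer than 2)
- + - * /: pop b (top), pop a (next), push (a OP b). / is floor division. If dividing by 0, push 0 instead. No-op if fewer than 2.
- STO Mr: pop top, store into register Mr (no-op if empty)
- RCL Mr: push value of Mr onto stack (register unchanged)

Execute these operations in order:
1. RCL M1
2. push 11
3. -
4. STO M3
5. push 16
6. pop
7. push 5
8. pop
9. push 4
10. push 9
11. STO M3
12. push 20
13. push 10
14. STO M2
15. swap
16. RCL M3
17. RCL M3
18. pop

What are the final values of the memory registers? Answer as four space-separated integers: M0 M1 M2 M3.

Answer: 0 0 10 9

Derivation:
After op 1 (RCL M1): stack=[0] mem=[0,0,0,0]
After op 2 (push 11): stack=[0,11] mem=[0,0,0,0]
After op 3 (-): stack=[-11] mem=[0,0,0,0]
After op 4 (STO M3): stack=[empty] mem=[0,0,0,-11]
After op 5 (push 16): stack=[16] mem=[0,0,0,-11]
After op 6 (pop): stack=[empty] mem=[0,0,0,-11]
After op 7 (push 5): stack=[5] mem=[0,0,0,-11]
After op 8 (pop): stack=[empty] mem=[0,0,0,-11]
After op 9 (push 4): stack=[4] mem=[0,0,0,-11]
After op 10 (push 9): stack=[4,9] mem=[0,0,0,-11]
After op 11 (STO M3): stack=[4] mem=[0,0,0,9]
After op 12 (push 20): stack=[4,20] mem=[0,0,0,9]
After op 13 (push 10): stack=[4,20,10] mem=[0,0,0,9]
After op 14 (STO M2): stack=[4,20] mem=[0,0,10,9]
After op 15 (swap): stack=[20,4] mem=[0,0,10,9]
After op 16 (RCL M3): stack=[20,4,9] mem=[0,0,10,9]
After op 17 (RCL M3): stack=[20,4,9,9] mem=[0,0,10,9]
After op 18 (pop): stack=[20,4,9] mem=[0,0,10,9]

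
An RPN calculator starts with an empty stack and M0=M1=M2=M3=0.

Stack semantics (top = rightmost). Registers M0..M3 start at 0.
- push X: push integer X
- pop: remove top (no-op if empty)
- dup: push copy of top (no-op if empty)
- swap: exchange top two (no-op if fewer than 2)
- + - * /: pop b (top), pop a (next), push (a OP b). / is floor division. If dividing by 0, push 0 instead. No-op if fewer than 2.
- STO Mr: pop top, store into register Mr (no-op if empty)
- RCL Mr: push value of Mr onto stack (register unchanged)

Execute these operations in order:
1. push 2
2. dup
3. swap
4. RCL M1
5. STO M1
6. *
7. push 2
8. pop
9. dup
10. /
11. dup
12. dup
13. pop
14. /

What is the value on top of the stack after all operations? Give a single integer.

After op 1 (push 2): stack=[2] mem=[0,0,0,0]
After op 2 (dup): stack=[2,2] mem=[0,0,0,0]
After op 3 (swap): stack=[2,2] mem=[0,0,0,0]
After op 4 (RCL M1): stack=[2,2,0] mem=[0,0,0,0]
After op 5 (STO M1): stack=[2,2] mem=[0,0,0,0]
After op 6 (*): stack=[4] mem=[0,0,0,0]
After op 7 (push 2): stack=[4,2] mem=[0,0,0,0]
After op 8 (pop): stack=[4] mem=[0,0,0,0]
After op 9 (dup): stack=[4,4] mem=[0,0,0,0]
After op 10 (/): stack=[1] mem=[0,0,0,0]
After op 11 (dup): stack=[1,1] mem=[0,0,0,0]
After op 12 (dup): stack=[1,1,1] mem=[0,0,0,0]
After op 13 (pop): stack=[1,1] mem=[0,0,0,0]
After op 14 (/): stack=[1] mem=[0,0,0,0]

Answer: 1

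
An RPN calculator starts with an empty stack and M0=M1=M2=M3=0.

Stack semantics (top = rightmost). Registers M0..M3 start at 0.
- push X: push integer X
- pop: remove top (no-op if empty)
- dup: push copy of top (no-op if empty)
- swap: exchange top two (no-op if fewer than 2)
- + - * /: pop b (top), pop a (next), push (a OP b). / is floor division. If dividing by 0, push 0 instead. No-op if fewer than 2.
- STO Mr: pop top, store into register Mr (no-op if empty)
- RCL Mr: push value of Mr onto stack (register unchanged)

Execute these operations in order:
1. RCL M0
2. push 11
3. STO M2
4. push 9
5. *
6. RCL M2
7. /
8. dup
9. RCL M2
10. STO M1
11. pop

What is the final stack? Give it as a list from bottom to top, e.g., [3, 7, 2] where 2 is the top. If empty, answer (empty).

After op 1 (RCL M0): stack=[0] mem=[0,0,0,0]
After op 2 (push 11): stack=[0,11] mem=[0,0,0,0]
After op 3 (STO M2): stack=[0] mem=[0,0,11,0]
After op 4 (push 9): stack=[0,9] mem=[0,0,11,0]
After op 5 (*): stack=[0] mem=[0,0,11,0]
After op 6 (RCL M2): stack=[0,11] mem=[0,0,11,0]
After op 7 (/): stack=[0] mem=[0,0,11,0]
After op 8 (dup): stack=[0,0] mem=[0,0,11,0]
After op 9 (RCL M2): stack=[0,0,11] mem=[0,0,11,0]
After op 10 (STO M1): stack=[0,0] mem=[0,11,11,0]
After op 11 (pop): stack=[0] mem=[0,11,11,0]

Answer: [0]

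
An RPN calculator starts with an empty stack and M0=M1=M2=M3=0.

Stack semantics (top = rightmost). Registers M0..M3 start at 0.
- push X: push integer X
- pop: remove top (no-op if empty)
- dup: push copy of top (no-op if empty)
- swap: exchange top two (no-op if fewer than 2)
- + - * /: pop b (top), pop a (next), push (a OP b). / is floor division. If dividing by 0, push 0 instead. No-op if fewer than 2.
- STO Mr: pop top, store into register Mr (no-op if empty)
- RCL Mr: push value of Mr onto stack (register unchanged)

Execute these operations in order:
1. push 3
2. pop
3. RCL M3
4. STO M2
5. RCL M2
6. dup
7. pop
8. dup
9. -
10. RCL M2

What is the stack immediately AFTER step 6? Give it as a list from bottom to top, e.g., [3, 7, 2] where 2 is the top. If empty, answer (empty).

After op 1 (push 3): stack=[3] mem=[0,0,0,0]
After op 2 (pop): stack=[empty] mem=[0,0,0,0]
After op 3 (RCL M3): stack=[0] mem=[0,0,0,0]
After op 4 (STO M2): stack=[empty] mem=[0,0,0,0]
After op 5 (RCL M2): stack=[0] mem=[0,0,0,0]
After op 6 (dup): stack=[0,0] mem=[0,0,0,0]

[0, 0]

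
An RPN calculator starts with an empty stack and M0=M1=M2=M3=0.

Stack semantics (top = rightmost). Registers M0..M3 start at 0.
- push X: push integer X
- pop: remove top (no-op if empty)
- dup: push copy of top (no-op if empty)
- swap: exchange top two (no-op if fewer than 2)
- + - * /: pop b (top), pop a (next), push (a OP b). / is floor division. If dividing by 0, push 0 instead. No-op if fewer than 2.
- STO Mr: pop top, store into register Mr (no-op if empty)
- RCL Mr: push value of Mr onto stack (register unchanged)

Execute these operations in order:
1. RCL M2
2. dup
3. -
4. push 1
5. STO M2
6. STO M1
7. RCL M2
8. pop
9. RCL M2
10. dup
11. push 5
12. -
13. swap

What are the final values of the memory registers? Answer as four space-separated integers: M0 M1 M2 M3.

After op 1 (RCL M2): stack=[0] mem=[0,0,0,0]
After op 2 (dup): stack=[0,0] mem=[0,0,0,0]
After op 3 (-): stack=[0] mem=[0,0,0,0]
After op 4 (push 1): stack=[0,1] mem=[0,0,0,0]
After op 5 (STO M2): stack=[0] mem=[0,0,1,0]
After op 6 (STO M1): stack=[empty] mem=[0,0,1,0]
After op 7 (RCL M2): stack=[1] mem=[0,0,1,0]
After op 8 (pop): stack=[empty] mem=[0,0,1,0]
After op 9 (RCL M2): stack=[1] mem=[0,0,1,0]
After op 10 (dup): stack=[1,1] mem=[0,0,1,0]
After op 11 (push 5): stack=[1,1,5] mem=[0,0,1,0]
After op 12 (-): stack=[1,-4] mem=[0,0,1,0]
After op 13 (swap): stack=[-4,1] mem=[0,0,1,0]

Answer: 0 0 1 0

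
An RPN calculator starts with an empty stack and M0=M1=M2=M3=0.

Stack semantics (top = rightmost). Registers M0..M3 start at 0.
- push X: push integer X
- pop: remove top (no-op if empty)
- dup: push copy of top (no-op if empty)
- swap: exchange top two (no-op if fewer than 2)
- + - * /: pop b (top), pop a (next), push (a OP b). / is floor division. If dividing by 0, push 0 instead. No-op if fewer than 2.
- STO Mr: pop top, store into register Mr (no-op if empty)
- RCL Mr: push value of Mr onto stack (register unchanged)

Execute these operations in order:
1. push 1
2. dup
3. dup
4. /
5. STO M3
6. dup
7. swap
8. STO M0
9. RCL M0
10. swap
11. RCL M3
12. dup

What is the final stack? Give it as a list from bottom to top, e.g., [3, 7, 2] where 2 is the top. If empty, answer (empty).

After op 1 (push 1): stack=[1] mem=[0,0,0,0]
After op 2 (dup): stack=[1,1] mem=[0,0,0,0]
After op 3 (dup): stack=[1,1,1] mem=[0,0,0,0]
After op 4 (/): stack=[1,1] mem=[0,0,0,0]
After op 5 (STO M3): stack=[1] mem=[0,0,0,1]
After op 6 (dup): stack=[1,1] mem=[0,0,0,1]
After op 7 (swap): stack=[1,1] mem=[0,0,0,1]
After op 8 (STO M0): stack=[1] mem=[1,0,0,1]
After op 9 (RCL M0): stack=[1,1] mem=[1,0,0,1]
After op 10 (swap): stack=[1,1] mem=[1,0,0,1]
After op 11 (RCL M3): stack=[1,1,1] mem=[1,0,0,1]
After op 12 (dup): stack=[1,1,1,1] mem=[1,0,0,1]

Answer: [1, 1, 1, 1]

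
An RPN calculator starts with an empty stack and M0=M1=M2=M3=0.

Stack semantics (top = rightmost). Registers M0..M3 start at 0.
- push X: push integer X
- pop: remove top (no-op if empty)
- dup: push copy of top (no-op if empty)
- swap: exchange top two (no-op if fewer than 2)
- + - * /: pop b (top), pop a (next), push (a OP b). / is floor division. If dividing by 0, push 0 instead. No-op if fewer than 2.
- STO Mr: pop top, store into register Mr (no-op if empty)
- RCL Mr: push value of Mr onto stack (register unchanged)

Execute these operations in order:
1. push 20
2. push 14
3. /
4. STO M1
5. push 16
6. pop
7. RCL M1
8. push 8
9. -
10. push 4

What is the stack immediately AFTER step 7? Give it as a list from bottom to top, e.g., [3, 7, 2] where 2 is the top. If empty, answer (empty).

After op 1 (push 20): stack=[20] mem=[0,0,0,0]
After op 2 (push 14): stack=[20,14] mem=[0,0,0,0]
After op 3 (/): stack=[1] mem=[0,0,0,0]
After op 4 (STO M1): stack=[empty] mem=[0,1,0,0]
After op 5 (push 16): stack=[16] mem=[0,1,0,0]
After op 6 (pop): stack=[empty] mem=[0,1,0,0]
After op 7 (RCL M1): stack=[1] mem=[0,1,0,0]

[1]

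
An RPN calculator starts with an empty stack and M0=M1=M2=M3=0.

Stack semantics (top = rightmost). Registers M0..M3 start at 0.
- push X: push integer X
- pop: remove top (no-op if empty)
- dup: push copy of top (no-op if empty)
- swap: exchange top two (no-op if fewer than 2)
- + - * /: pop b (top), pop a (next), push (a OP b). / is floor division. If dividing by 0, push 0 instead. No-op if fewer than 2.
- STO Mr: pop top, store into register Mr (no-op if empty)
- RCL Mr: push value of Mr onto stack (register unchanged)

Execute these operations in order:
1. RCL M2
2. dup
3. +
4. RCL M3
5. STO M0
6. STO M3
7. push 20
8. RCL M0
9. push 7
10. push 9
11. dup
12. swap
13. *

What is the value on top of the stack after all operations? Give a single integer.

After op 1 (RCL M2): stack=[0] mem=[0,0,0,0]
After op 2 (dup): stack=[0,0] mem=[0,0,0,0]
After op 3 (+): stack=[0] mem=[0,0,0,0]
After op 4 (RCL M3): stack=[0,0] mem=[0,0,0,0]
After op 5 (STO M0): stack=[0] mem=[0,0,0,0]
After op 6 (STO M3): stack=[empty] mem=[0,0,0,0]
After op 7 (push 20): stack=[20] mem=[0,0,0,0]
After op 8 (RCL M0): stack=[20,0] mem=[0,0,0,0]
After op 9 (push 7): stack=[20,0,7] mem=[0,0,0,0]
After op 10 (push 9): stack=[20,0,7,9] mem=[0,0,0,0]
After op 11 (dup): stack=[20,0,7,9,9] mem=[0,0,0,0]
After op 12 (swap): stack=[20,0,7,9,9] mem=[0,0,0,0]
After op 13 (*): stack=[20,0,7,81] mem=[0,0,0,0]

Answer: 81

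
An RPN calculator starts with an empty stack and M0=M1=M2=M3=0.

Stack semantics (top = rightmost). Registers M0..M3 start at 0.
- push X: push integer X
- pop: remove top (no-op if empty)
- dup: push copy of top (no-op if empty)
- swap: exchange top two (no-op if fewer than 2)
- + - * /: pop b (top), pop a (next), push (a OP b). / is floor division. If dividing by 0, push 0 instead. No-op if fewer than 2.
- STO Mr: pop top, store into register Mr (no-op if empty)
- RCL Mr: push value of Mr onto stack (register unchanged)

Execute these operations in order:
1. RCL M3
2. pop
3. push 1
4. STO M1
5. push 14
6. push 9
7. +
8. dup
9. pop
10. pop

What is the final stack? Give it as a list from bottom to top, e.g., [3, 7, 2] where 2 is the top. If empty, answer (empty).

After op 1 (RCL M3): stack=[0] mem=[0,0,0,0]
After op 2 (pop): stack=[empty] mem=[0,0,0,0]
After op 3 (push 1): stack=[1] mem=[0,0,0,0]
After op 4 (STO M1): stack=[empty] mem=[0,1,0,0]
After op 5 (push 14): stack=[14] mem=[0,1,0,0]
After op 6 (push 9): stack=[14,9] mem=[0,1,0,0]
After op 7 (+): stack=[23] mem=[0,1,0,0]
After op 8 (dup): stack=[23,23] mem=[0,1,0,0]
After op 9 (pop): stack=[23] mem=[0,1,0,0]
After op 10 (pop): stack=[empty] mem=[0,1,0,0]

Answer: (empty)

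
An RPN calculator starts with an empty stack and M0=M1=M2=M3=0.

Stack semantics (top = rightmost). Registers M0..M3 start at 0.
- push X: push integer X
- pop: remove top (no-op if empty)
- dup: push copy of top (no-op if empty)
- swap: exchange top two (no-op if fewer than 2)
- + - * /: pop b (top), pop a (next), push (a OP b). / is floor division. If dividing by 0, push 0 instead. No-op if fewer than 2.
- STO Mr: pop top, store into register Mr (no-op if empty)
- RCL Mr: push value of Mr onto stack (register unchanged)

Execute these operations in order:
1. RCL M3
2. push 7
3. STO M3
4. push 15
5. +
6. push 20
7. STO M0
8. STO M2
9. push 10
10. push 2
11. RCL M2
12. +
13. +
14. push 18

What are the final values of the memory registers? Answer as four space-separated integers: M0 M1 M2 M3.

Answer: 20 0 15 7

Derivation:
After op 1 (RCL M3): stack=[0] mem=[0,0,0,0]
After op 2 (push 7): stack=[0,7] mem=[0,0,0,0]
After op 3 (STO M3): stack=[0] mem=[0,0,0,7]
After op 4 (push 15): stack=[0,15] mem=[0,0,0,7]
After op 5 (+): stack=[15] mem=[0,0,0,7]
After op 6 (push 20): stack=[15,20] mem=[0,0,0,7]
After op 7 (STO M0): stack=[15] mem=[20,0,0,7]
After op 8 (STO M2): stack=[empty] mem=[20,0,15,7]
After op 9 (push 10): stack=[10] mem=[20,0,15,7]
After op 10 (push 2): stack=[10,2] mem=[20,0,15,7]
After op 11 (RCL M2): stack=[10,2,15] mem=[20,0,15,7]
After op 12 (+): stack=[10,17] mem=[20,0,15,7]
After op 13 (+): stack=[27] mem=[20,0,15,7]
After op 14 (push 18): stack=[27,18] mem=[20,0,15,7]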